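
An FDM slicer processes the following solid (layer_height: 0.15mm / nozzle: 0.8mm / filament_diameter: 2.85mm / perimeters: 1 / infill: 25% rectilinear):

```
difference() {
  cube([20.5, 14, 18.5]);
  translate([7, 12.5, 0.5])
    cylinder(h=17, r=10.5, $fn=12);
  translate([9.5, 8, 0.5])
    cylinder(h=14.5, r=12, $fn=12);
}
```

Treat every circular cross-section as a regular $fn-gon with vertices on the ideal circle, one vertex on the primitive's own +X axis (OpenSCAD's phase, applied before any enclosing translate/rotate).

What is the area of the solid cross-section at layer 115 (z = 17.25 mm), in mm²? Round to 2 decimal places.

At z = 17.25 mm: the cube (footprint 20.5×14) is included at this height (area 287.00 mm²); the cylinder at (7, 12.5): section is a regular 12-gon, circumradius r=10.5 (area = (12/2)·10.500²·sin(360°/12) = 330.75 mm²); the cylinder at (9.5, 8) is not intersected at this z (z outside [0.5, 15]); Subtracting the remaining from the first: starting from the 20.5×14 cube (287.00 mm²), the r=10.5 cylinder at (7, 12.5) partially overlaps it — only the 174.45 mm² overlap (of its 330.75 mm²) is removed, clipping the outline — area = 112.55 mm². Overall, the cross-section is a single solid region. Net area = 112.55 mm².

112.55 mm²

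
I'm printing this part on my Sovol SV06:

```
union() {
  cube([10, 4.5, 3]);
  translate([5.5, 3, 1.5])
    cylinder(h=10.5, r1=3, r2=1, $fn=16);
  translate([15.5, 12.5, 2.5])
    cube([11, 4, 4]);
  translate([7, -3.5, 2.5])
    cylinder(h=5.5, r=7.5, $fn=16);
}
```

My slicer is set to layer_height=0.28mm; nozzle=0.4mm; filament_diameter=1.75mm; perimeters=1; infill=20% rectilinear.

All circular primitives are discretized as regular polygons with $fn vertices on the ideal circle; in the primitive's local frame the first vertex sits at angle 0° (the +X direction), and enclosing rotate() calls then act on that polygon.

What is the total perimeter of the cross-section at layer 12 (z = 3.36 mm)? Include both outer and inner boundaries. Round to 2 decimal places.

At z = 3.36 mm: the cube is absent (z outside [0, 3]); the cone at (5.5, 3) contributes a regular 16-gon of circumradius 2.646 (interpolated between r1=3 and r2=1 at t=0.177) (perimeter = 2·16·2.646·sin(180°/16) = 16.52 mm); the cube at (15.5, 12.5) is present — its section is the full 11×4 rectangle (perimeter 30.00 mm); the r=7.5 cylinder at (7, -3.5) contributes a regular 16-gon of circumradius 7.5 (perimeter = 2·16·7.500·sin(180°/16) = 46.82 mm); Taking the union: the regions partially overlap (shared area 13.74 mm²), so the edge portions inside another operand are dropped and the merged outline is re-measured after clipping — boundary = 79.27 mm. Overall, the cross-section has 2 separate islands. Total boundary length (outer) = 79.27 mm.

79.27 mm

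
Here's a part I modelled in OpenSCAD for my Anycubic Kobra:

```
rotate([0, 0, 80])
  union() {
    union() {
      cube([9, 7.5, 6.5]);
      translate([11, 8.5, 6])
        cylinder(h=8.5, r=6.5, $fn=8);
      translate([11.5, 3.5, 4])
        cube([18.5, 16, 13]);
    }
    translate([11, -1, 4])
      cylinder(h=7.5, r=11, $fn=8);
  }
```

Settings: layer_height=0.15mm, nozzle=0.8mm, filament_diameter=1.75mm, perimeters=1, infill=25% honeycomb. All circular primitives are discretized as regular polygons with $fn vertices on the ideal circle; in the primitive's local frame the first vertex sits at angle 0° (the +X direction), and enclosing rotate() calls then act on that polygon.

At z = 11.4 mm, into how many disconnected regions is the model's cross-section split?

1

At z = 11.4 mm: the cube is not intersected at this z (z outside [0, 6.5]); the r=6.5 cylinder at (11, 8.5) contributes a regular 8-gon of circumradius 6.5; the 18.5×16 cube at (11.5, 3.5) contributes its full rectangle; Taking the union: the regions partially overlap (shared area 51.34 mm²), so overlapping operands fuse into one piece — 1 connected region; the cylinder at (11, -1): section is a regular 8-gon, circumradius r=11; Combining (union): the regions partially overlap (shared area 74.10 mm²), so overlapping operands fuse into one piece — 1 connected region; (rotated 80° about Z; rotation is an isometry so areas/perimeters/island counts are preserved). The result has 1 disconnected region.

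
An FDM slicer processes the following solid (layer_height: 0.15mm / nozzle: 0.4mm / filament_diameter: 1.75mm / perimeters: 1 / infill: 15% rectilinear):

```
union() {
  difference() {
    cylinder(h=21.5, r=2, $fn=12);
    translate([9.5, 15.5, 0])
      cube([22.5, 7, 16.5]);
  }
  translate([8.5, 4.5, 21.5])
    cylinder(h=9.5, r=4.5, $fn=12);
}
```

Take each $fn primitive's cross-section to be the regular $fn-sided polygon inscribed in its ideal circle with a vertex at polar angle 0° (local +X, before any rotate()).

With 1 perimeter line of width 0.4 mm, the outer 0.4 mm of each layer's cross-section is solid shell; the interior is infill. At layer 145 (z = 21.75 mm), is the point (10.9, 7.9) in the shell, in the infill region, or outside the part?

shell

At z = 21.75 mm: the cylinder does not reach this height (z outside [0, 21.5]); the cube at (9.5, 15.5) is not intersected at this z (z outside [0, 16.5]); Taking the first minus the rest: the first operand is absent here, so nothing remains; the cylinder at (8.5, 4.5): section is a regular 12-gon, circumradius r=4.5; Merging all regions: only the r=4.5 cylinder at (8.5, 4.5) is present, so the union is just that shape — 1 connected region. Overall, the cross-section is a single solid region. The nearest boundary edge runs (12.40, 6.75)→(10.75, 8.40); distance from the point to it = 0.25 mm. The point is inside the cross-section, 0.25 mm from the nearest boundary — within the 0.4 mm shell band (1 × 0.4).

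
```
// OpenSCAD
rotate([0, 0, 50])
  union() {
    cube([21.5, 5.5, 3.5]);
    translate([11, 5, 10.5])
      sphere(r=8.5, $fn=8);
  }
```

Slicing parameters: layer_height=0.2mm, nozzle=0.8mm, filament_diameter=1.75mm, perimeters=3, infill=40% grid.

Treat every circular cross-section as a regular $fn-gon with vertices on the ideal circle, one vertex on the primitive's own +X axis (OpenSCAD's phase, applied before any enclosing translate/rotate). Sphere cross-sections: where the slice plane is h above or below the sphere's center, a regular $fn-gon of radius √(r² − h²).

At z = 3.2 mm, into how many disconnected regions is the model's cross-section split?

1

At z = 3.2 mm: the cube (footprint 21.5×5.5) is included at this height; the r=8.5 sphere at (11, 5) contributes a regular 8-gon of circumradius √(8.5²−7.3²) = 4.354; Combining (union): the regions partially overlap (shared area 31.06 mm²), so overlapping operands fuse into one piece — 1 connected region; (whole slice rotated 50° about Z — lengths, areas and connectivity unchanged). The result has 1 disconnected region.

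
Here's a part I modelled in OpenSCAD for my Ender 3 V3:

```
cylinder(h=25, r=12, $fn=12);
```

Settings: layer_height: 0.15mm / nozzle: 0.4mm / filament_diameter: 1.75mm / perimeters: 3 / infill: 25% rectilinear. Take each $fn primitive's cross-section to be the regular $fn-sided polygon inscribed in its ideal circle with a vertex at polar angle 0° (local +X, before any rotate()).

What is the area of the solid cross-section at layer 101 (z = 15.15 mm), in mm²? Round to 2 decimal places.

At z = 15.15 mm: the cylinder: section is a regular 12-gon, circumradius r=12 (area = (12/2)·12.000²·sin(360°/12) = 432.00 mm²). Overall, the cross-section is a single solid region. Net area = 432.00 mm².

432.00 mm²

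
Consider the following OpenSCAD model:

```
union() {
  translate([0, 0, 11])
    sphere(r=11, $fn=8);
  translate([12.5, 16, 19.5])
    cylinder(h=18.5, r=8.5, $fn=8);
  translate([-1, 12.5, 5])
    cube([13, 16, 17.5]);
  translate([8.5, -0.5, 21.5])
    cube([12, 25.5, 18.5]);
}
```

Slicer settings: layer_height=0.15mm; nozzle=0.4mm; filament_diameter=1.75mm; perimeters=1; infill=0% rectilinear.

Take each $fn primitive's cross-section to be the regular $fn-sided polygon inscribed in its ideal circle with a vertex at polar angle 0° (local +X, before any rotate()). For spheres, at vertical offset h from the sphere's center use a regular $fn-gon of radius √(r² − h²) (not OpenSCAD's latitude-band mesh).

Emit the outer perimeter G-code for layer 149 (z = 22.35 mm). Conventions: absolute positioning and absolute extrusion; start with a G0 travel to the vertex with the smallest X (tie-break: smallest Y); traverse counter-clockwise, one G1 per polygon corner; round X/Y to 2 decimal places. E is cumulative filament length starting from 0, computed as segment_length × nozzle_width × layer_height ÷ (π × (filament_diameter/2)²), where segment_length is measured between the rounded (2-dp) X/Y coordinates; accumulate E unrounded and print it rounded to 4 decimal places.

At z = 22.35 mm: the sphere is absent (|z−center|=11.350 > r=11); the cylinder at (12.5, 16): section is a regular 8-gon, circumradius r=8.5; the cube at (-1, 12.5) (footprint 13×16) is included at this height; the cube at (8.5, -0.5) is present — its section is the full 12×25.5 rectangle; Combining (union): the regions partially overlap (shared area 240.31 mm²), so overlapping operands fuse into one piece — 1 connected region. The outline is a single polygon with 13 vertices. Extrusion per mm of travel: 0.4 × 0.15 / (π × 0.875²) = 0.024945. Accumulating E over each segment gives final E = 2.4870.

G0 X-1.00 Y12.50 Z22.35
G1 X5.45 Y12.50 E0.1609
G1 X6.49 Y9.99 E0.2287
G1 X8.50 Y9.16 E0.2829
G1 X8.50 Y-0.50 E0.5239
G1 X20.50 Y-0.50 E0.8232
G1 X20.50 Y14.79 E1.2046
G1 X21.00 Y16.00 E1.2373
G1 X20.50 Y17.21 E1.2700
G1 X20.50 Y25.00 E1.4643
G1 X12.00 Y25.00 E1.6763
G1 X12.00 Y28.50 E1.7636
G1 X-1.00 Y28.50 E2.0879
G1 X-1.00 Y12.50 E2.4870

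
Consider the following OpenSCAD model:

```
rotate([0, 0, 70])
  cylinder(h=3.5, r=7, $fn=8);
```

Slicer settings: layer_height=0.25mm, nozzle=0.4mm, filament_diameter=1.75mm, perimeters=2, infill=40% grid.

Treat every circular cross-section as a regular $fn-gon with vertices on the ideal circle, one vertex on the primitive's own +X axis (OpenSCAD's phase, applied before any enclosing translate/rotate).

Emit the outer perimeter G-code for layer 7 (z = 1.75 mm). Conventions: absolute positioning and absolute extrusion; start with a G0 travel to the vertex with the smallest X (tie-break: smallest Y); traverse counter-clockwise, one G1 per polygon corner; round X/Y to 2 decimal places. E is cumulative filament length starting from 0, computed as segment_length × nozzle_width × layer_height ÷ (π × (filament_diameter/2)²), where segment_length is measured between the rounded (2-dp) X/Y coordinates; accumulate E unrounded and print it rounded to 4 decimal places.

G0 X-6.58 Y2.39 Z1.75
G1 X-6.34 Y-2.96 E0.2227
G1 X-2.39 Y-6.58 E0.4454
G1 X2.96 Y-6.34 E0.6681
G1 X6.58 Y-2.39 E0.8908
G1 X6.34 Y2.96 E1.1135
G1 X2.39 Y6.58 E1.3362
G1 X-2.96 Y6.34 E1.5589
G1 X-6.58 Y2.39 E1.7816

At z = 1.75 mm: the cylinder: section is a regular 8-gon, circumradius r=7; (whole slice rotated 70° about Z — lengths, areas and connectivity unchanged). The outline is a single polygon with 8 vertices. Extrusion per mm of travel: 0.4 × 0.25 / (π × 0.875²) = 0.041575. Accumulating E over each segment gives final E = 1.7816.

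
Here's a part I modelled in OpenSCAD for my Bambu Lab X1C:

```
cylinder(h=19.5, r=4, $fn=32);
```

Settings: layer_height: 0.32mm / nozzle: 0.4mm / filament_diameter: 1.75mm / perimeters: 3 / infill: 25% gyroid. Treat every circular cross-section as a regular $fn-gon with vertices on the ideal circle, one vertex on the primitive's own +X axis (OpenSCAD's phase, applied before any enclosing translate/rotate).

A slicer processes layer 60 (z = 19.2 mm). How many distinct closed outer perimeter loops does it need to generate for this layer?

At z = 19.2 mm: the r=4 cylinder gives a regular 32-gon of circumradius 4 (constant along its height). The result has 1 disconnected region.

1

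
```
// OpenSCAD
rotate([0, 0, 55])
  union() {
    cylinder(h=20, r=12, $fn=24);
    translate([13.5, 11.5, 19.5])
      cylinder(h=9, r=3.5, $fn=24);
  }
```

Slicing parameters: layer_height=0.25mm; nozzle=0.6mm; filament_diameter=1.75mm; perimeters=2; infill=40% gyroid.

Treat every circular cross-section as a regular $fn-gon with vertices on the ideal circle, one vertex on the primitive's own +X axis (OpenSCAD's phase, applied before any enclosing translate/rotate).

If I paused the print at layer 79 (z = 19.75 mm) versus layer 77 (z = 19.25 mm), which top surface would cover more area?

Layer 79 (z = 19.75): the r=12 cylinder gives a regular 24-gon of circumradius 12 (constant along its height) (area = (24/2)·12.000²·sin(360°/24) = 447.24 mm²); the r=3.5 cylinder at (13.5, 11.5) gives a regular 24-gon of circumradius 3.5 (constant along its height) (area = (24/2)·3.500²·sin(360°/24) = 38.05 mm²); Combining (union): the 2 present regions are separate (no shared area or edge), so areas and boundary lengths simply add and each stays a separate island — area = 485.29 mm²; (rotated 55° about Z; rotation is an isometry so areas/perimeters/island counts are preserved). So its area = 485.29 mm². Layer 77 (z = 19.25): the cylinder: section is a regular 24-gon, circumradius r=12 (area = (24/2)·12.000²·sin(360°/24) = 447.24 mm²); the cylinder at (13.5, 11.5) does not reach this height (z outside [19.5, 28.5]); Merging all regions: only the r=12 cylinder is present, so the union is just that shape — area = 447.24 mm²; (rotated 55° about Z; rotation is an isometry so areas/perimeters/island counts are preserved). So its area = 447.24 mm². Layer 79 is larger (485.29 vs 447.24 mm²).

layer 79 (z = 19.75 mm)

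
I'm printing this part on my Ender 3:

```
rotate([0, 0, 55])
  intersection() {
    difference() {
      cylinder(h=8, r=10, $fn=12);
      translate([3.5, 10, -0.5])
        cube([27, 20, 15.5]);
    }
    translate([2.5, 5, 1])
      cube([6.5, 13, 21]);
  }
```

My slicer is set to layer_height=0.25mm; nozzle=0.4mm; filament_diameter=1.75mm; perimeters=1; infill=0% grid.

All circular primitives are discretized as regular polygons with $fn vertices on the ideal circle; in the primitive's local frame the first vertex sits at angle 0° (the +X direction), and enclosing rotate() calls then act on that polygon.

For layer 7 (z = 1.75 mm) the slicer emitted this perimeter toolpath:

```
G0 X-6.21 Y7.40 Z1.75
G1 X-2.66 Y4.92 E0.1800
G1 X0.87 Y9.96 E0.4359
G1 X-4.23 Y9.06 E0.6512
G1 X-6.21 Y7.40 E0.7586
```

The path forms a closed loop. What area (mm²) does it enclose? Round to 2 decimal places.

16.67 mm²

Apply the shoelace formula to the sequence of (X, Y) vertices; enclosed area = 16.67 mm².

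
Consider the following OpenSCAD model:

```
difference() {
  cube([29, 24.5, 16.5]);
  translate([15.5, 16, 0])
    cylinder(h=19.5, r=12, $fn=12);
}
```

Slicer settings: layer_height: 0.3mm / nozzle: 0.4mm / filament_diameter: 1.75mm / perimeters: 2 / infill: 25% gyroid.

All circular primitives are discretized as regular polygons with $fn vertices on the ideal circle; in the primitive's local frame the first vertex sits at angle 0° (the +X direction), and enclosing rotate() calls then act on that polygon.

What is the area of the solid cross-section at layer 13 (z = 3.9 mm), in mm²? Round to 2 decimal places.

At z = 3.9 mm: the cube is present — its section is the full 29×24.5 rectangle (area 710.50 mm²); the r=12 cylinder at (15.5, 16) contributes a regular 12-gon of circumradius 12 (area = (12/2)·12.000²·sin(360°/12) = 432.00 mm²); After the difference (first − rest): starting from the 29×24.5 cube (710.50 mm²), the r=12 cylinder at (15.5, 16) partially overlaps it — only the 396.07 mm² overlap (of its 432.00 mm²) is removed, clipping the outline — area = 314.43 mm². Overall, the cross-section is a single solid region. Net area = 314.43 mm².

314.43 mm²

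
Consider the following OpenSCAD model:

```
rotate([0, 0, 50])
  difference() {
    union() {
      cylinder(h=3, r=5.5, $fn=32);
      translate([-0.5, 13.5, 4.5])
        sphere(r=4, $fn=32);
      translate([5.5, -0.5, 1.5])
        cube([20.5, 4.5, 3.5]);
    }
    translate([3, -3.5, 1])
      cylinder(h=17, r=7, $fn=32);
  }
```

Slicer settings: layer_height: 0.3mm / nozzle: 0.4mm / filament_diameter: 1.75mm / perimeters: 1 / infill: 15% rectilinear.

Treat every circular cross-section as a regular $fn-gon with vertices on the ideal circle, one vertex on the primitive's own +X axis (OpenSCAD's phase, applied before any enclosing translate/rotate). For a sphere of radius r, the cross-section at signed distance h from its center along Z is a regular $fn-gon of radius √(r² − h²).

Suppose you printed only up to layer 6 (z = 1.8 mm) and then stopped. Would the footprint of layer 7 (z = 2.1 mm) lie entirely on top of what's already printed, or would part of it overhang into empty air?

Compare the two slices. At z = 1.8: the r=5.5 cylinder gives a regular 32-gon of circumradius 5.5 (constant along its height) (area = (32/2)·5.500²·sin(360°/32) = 94.42 mm²); the r=4 sphere at (-0.5, 13.5) contributes a regular 32-gon of circumradius √(4²−2.7²) = 2.951 (area = (32/2)·2.951²·sin(360°/32) = 27.19 mm²); the 20.5×4.5 cube at (5.5, -0.5) contributes its full rectangle (area 92.25 mm²); Merging all regions: the 3 present regions are separate (no shared area or edge), so areas and boundary lengths simply add and each stays a separate island — area = 213.86 mm²; the r=7 cylinder at (3, -3.5) gives a regular 32-gon of circumradius 7 (constant along its height) (area = (32/2)·7.000²·sin(360°/32) = 152.95 mm²); Subtracting the remaining from the first: starting from that combined region (213.86 mm²), the r=7 cylinder at (3, -3.5) partially overlaps it — only the 72.75 mm² overlap (of its 152.95 mm²) is removed, clipping the outline — area = 141.11 mm²; (whole slice rotated 50° about Z — lengths, areas and connectivity unchanged). At z = 2.1: the cylinder: section is a regular 32-gon, circumradius r=5.5 (area = (32/2)·5.500²·sin(360°/32) = 94.42 mm²); the r=4 sphere at (-0.5, 13.5) contributes a regular 32-gon of circumradius √(4²−2.4²) = 3.200 (area = (32/2)·3.200²·sin(360°/32) = 31.96 mm²); the 20.5×4.5 cube at (5.5, -0.5) contributes its full rectangle (area 92.25 mm²); Taking the union: the 3 present regions are separate (no shared area or edge), so areas and boundary lengths simply add and each stays a separate island — area = 218.64 mm²; the r=7 cylinder at (3, -3.5) gives a regular 32-gon of circumradius 7 (constant along its height) (area = (32/2)·7.000²·sin(360°/32) = 152.95 mm²); After the difference (first − rest): starting from the result so far (218.64 mm²), the r=7 cylinder at (3, -3.5) partially overlaps it — only the 72.75 mm² overlap (of its 152.95 mm²) is removed, clipping the outline — area = 145.89 mm²; (rotated 50° about Z; rotation is an isometry so areas/perimeters/island counts are preserved). Checking containment: at z = 2.1 the cross-section extends beyond the z = 1.8 cross-section by about 4.78 mm².

part overhangs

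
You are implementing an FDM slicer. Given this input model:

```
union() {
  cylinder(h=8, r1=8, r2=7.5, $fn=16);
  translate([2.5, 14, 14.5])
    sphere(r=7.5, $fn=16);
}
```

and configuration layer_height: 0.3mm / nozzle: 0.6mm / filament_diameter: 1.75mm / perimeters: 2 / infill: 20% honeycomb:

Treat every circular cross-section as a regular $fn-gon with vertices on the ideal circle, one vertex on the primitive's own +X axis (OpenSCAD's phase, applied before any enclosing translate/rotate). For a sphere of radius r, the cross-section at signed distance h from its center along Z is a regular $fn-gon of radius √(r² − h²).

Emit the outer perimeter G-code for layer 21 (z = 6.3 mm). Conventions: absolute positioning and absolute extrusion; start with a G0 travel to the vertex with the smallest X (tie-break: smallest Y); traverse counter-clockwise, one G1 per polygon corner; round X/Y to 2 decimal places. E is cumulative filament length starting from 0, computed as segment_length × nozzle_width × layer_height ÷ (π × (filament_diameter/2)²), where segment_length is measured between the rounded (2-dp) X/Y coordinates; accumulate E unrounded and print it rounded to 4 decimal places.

At z = 6.3 mm: the cone (r1=8→r2=7.5) has section circumradius 7.606 here — a regular 16-gon; the sphere at (2.5, 14) is absent (|z−center|=8.200 > r=7.5); Taking the union: only the cone is present, so the union is just that shape — 1 connected region. The outline is a single polygon with 16 vertices. Extrusion per mm of travel: 0.6 × 0.3 / (π × 0.875²) = 0.074835. Accumulating E over each segment gives final E = 3.5548.

G0 X-7.61 Y0.00 Z6.30
G1 X-7.03 Y-2.91 E0.2221
G1 X-5.38 Y-5.38 E0.4443
G1 X-2.91 Y-7.03 E0.6666
G1 X0.00 Y-7.61 E0.8887
G1 X2.91 Y-7.03 E1.1107
G1 X5.38 Y-5.38 E1.3330
G1 X7.03 Y-2.91 E1.5553
G1 X7.61 Y0.00 E1.7774
G1 X7.03 Y2.91 E1.9994
G1 X5.38 Y5.38 E2.2217
G1 X2.91 Y7.03 E2.4440
G1 X0.00 Y7.61 E2.6661
G1 X-2.91 Y7.03 E2.8881
G1 X-5.38 Y5.38 E3.1104
G1 X-7.03 Y2.91 E3.3327
G1 X-7.61 Y0.00 E3.5548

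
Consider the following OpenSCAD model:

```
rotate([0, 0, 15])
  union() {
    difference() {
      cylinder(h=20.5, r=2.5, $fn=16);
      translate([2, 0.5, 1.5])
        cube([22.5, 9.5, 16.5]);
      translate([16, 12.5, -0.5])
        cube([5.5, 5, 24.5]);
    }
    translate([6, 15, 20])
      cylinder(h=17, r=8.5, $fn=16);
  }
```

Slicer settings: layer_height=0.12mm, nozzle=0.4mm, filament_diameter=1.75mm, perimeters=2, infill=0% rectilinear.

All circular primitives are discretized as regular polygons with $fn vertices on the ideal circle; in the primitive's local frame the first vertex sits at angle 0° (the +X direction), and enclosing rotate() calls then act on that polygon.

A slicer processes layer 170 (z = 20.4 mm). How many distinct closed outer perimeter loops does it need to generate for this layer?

2

At z = 20.4 mm: the r=2.5 cylinder contributes a regular 16-gon of circumradius 2.5; the cube at (2, 0.5) is not intersected at this z (z outside [1.5, 18]); the cube at (16, 12.5) is present — its section is the full 5.5×5 rectangle; After the difference (first − rest): starting from the r=2.5 cylinder, the 5.5×5 cube at (16, 12.5) misses the remaining region (no effect) — 1 connected region; the cylinder at (6, 15): section is a regular 16-gon, circumradius r=8.5; Combining (union): the 2 present regions are separate (no shared area or edge), so areas and boundary lengths simply add and each stays a separate island — 2 connected regions; (rotated 15° about Z; rotation is an isometry so areas/perimeters/island counts are preserved). The result has 2 disconnected regions.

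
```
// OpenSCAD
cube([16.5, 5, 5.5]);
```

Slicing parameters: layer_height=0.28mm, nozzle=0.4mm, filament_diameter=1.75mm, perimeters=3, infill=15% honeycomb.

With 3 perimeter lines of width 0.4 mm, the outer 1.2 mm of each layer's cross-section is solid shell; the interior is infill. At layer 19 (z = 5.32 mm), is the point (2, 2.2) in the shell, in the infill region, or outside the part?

At z = 5.32 mm: the cube (footprint 16.5×5) is included at this height. Overall, the cross-section is a single solid region. The nearest boundary edge runs (0.00, 5.00)→(0.00, 0.00); distance from the point to it = 2.00 mm. The point is inside the cross-section and 2.00 mm from the nearest boundary — more than the 1.2 mm shell width (3 × 0.4), so it's in the infill interior.

infill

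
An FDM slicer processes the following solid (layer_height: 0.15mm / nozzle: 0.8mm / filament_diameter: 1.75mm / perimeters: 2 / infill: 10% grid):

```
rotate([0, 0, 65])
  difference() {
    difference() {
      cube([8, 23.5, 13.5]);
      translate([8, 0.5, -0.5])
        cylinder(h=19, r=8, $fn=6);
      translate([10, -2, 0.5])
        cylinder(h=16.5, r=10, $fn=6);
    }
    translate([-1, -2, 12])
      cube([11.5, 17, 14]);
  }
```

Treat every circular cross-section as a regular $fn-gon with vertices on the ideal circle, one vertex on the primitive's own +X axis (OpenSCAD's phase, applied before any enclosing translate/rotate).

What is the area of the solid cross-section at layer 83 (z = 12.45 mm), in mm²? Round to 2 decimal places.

At z = 12.45 mm: the cube is present — its section is the full 8×23.5 rectangle (area 188.00 mm²); the cylinder at (8, 0.5): section is a regular 6-gon, circumradius r=8 (area = (6/2)·8.000²·sin(360°/6) = 166.28 mm²); the r=10 cylinder at (10, -2) contributes a regular 6-gon of circumradius 10 (area = (6/2)·10.000²·sin(360°/6) = 259.81 mm²); After the difference (first − rest): starting from the 8×23.5 cube (188.00 mm²), the r=8 cylinder at (8, 0.5) partially overlaps it — only the 45.50 mm² overlap (of its 166.28 mm²) is removed, clipping the outline; the r=10 cylinder at (10, -2) misses the remaining region (no effect) — area = 142.50 mm²; the cube at (-1, -2) (footprint 11.5×17) is included at this height (area 195.50 mm²); Taking the first minus the rest: starting from the result so far (142.50 mm²), the 11.5×17 cube at (-1, -2) partially overlaps it — only the 74.50 mm² overlap (of its 195.50 mm²) is removed, clipping the outline — area = 68.00 mm²; (rotated 65° about Z; rotation is an isometry so areas/perimeters/island counts are preserved). Overall, the cross-section is a single solid region. Net area = 68.00 mm².

68.00 mm²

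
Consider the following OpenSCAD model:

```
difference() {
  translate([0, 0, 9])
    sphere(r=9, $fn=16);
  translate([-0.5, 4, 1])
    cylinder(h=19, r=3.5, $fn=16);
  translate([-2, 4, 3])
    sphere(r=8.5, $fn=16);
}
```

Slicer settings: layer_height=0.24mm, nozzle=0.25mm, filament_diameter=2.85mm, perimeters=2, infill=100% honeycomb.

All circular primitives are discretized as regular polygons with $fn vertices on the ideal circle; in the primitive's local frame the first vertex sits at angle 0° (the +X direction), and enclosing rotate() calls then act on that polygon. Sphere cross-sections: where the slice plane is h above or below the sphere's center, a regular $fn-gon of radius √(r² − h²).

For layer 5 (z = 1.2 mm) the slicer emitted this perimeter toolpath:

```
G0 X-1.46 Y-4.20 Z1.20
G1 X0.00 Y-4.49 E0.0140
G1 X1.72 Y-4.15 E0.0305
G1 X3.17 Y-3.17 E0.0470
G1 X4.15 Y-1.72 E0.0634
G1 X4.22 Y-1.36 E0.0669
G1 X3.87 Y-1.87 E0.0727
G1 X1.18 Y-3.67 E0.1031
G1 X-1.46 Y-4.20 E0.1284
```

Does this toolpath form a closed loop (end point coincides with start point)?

yes

Start point (G0): (-1.46, -4.20). End point (last G1): the path returns to the start — closed.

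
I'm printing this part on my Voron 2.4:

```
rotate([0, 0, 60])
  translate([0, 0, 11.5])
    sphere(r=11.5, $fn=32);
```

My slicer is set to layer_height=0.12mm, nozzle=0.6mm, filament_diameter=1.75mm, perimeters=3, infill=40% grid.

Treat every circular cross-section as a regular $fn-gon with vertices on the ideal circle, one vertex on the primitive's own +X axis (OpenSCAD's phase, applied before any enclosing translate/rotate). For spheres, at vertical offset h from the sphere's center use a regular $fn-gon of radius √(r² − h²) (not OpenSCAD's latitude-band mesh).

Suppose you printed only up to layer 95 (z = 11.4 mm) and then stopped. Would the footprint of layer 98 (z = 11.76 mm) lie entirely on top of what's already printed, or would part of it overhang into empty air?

entirely on top

Compare the two slices. At z = 11.4: the sphere: section is a regular 32-gon, circumradius = √(r²−h²) = √(11.5²−0.1²) = 11.500 (area = (32/2)·11.500²·sin(360°/32) = 412.78 mm²); (whole slice rotated 60° about Z — lengths, areas and connectivity unchanged). At z = 11.76: the sphere: section is a regular 32-gon, circumradius = √(r²−h²) = √(11.5²−0.26²) = 11.497 (area = (32/2)·11.497²·sin(360°/32) = 412.60 mm²); (rotated 60° about Z; rotation is an isometry so areas/perimeters/island counts are preserved). Checking containment: the cross-section at z = 11.76 is a subset of the cross-section at z = 11.4.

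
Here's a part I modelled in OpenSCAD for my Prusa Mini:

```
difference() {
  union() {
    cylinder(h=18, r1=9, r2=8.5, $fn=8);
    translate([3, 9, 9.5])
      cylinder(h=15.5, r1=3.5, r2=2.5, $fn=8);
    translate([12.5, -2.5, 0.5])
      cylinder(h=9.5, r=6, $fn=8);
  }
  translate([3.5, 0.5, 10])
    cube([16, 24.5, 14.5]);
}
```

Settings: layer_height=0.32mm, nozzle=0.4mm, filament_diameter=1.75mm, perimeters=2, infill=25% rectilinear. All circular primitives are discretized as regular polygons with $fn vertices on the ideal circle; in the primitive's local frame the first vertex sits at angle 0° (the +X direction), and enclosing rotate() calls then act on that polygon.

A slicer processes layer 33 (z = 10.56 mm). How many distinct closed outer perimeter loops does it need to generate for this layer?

1

At z = 10.56 mm: the cone contributes a regular 8-gon of circumradius 8.707 (interpolated between r1=9 and r2=8.5 at t=0.587); the cone at (3, 9) contributes a regular 8-gon of circumradius 3.432 (interpolated between r1=3.5 and r2=2.5 at t=0.068); the cylinder at (12.5, -2.5) is absent (z outside [0.5, 10]); Taking the union: the regions partially overlap (shared area 7.63 mm²), so overlapping operands fuse into one piece — 1 connected region; the cube at (3.5, 0.5) (footprint 16×24.5) is included at this height; After the difference (first − rest): starting from the result so far, the 16×24.5 cube at (3.5, 0.5) partially overlaps it — only the 35.12 mm² overlap (of its 392.00 mm²) is removed, clipping the outline — 1 connected region. The result has 1 disconnected region.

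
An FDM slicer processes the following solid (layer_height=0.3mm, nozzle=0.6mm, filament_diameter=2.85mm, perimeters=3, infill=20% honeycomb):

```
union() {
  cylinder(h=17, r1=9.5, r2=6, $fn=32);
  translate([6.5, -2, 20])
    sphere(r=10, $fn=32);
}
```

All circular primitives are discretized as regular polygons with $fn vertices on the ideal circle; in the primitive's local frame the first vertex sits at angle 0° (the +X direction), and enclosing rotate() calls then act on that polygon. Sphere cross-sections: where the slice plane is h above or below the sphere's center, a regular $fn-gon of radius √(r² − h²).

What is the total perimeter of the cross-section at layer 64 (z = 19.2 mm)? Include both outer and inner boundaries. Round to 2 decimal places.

At z = 19.2 mm: the cone is not intersected at this z (z outside [0, 17]); the r=10 sphere at (6.5, -2) slices to a regular 32-gon of circumradius 9.968 (√(r²−h²) with h=0.8 from center) (perimeter = 2·32·9.968·sin(180°/32) = 62.53 mm); Merging all regions: only the r=10 sphere at (6.5, -2) is present, so the union is just that shape — boundary = 62.53 mm. Overall, the cross-section is a single solid region. Total boundary length (outer) = 62.53 mm.

62.53 mm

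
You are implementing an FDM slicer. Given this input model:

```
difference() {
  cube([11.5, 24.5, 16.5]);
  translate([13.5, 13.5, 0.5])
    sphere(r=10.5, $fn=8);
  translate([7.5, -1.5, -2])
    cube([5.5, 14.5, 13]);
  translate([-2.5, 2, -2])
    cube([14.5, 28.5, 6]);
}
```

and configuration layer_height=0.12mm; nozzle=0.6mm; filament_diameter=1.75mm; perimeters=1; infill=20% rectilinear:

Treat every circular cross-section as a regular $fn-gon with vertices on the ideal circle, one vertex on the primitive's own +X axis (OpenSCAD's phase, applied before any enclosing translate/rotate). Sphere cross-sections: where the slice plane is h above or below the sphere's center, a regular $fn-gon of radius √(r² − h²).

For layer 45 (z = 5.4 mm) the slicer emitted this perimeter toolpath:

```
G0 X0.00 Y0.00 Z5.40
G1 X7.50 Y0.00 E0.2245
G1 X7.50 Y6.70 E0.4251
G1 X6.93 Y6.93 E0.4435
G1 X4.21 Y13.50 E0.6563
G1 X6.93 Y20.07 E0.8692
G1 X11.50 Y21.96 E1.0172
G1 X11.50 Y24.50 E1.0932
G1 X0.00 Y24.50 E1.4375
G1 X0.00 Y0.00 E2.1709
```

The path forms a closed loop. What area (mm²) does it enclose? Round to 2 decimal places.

Apply the shoelace formula to the sequence of (X, Y) vertices; enclosed area = 171.73 mm².

171.73 mm²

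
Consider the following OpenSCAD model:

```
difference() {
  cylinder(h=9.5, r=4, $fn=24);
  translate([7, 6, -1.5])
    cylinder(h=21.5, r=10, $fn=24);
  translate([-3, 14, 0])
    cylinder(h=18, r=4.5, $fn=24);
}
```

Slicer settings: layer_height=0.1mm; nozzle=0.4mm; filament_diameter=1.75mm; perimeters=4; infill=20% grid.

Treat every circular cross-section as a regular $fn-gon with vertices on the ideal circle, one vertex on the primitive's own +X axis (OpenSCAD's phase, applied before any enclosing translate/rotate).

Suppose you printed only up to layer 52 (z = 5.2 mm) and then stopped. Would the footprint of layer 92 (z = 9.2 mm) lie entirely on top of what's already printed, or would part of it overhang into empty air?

entirely on top

Compare the two slices. At z = 5.2: the cylinder: section is a regular 24-gon, circumradius r=4 (area = (24/2)·4.000²·sin(360°/24) = 49.69 mm²); the r=10 cylinder at (7, 6) contributes a regular 24-gon of circumradius 10 (area = (24/2)·10.000²·sin(360°/24) = 310.58 mm²); the cylinder at (-3, 14): section is a regular 24-gon, circumradius r=4.5 (area = (24/2)·4.500²·sin(360°/24) = 62.89 mm²); Subtracting the remaining from the first: starting from the r=4 cylinder (49.69 mm²), the r=10 cylinder at (7, 6) partially overlaps it — only the 28.44 mm² overlap (of its 310.58 mm²) is removed, clipping the outline; the r=4.5 cylinder at (-3, 14) misses the remaining region (no effect) — area = 21.25 mm². At z = 9.2: the r=4 cylinder gives a regular 24-gon of circumradius 4 (constant along its height) (area = (24/2)·4.000²·sin(360°/24) = 49.69 mm²); the r=10 cylinder at (7, 6) contributes a regular 24-gon of circumradius 10 (area = (24/2)·10.000²·sin(360°/24) = 310.58 mm²); the cylinder at (-3, 14): section is a regular 24-gon, circumradius r=4.5 (area = (24/2)·4.500²·sin(360°/24) = 62.89 mm²); Taking the first minus the rest: starting from the r=4 cylinder (49.69 mm²), the r=10 cylinder at (7, 6) partially overlaps it — only the 28.44 mm² overlap (of its 310.58 mm²) is removed, clipping the outline; the r=4.5 cylinder at (-3, 14) misses the remaining region (no effect) — area = 21.25 mm². Checking containment: the cross-section at z = 9.2 is a subset of the cross-section at z = 5.2.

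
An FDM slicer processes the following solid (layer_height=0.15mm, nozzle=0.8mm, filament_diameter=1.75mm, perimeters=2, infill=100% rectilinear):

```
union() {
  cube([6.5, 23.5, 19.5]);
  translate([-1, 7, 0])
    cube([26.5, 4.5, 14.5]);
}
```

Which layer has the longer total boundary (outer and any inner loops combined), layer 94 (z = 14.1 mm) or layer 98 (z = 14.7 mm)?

Layer 94 (z = 14.1): the cube (footprint 6.5×23.5) is included at this height (perimeter 60.00 mm); the 26.5×4.5 cube at (-1, 7) contributes its full rectangle (perimeter 62.00 mm); Merging all regions: the regions partially overlap (shared area 29.25 mm²), so the edge portions inside another operand are dropped and the merged outline is re-measured after clipping — boundary = 100.00 mm. So its perimeter = 100.00 mm. Layer 98 (z = 14.7): the cube is present — its section is the full 6.5×23.5 rectangle (perimeter 60.00 mm); the cube at (-1, 7) is not intersected at this z (z outside [0, 14.5]); Combining (union): only the 6.5×23.5 cube is present, so the union is just that shape — boundary = 60.00 mm. So its perimeter = 60.00 mm. Layer 94 is larger (100.00 vs 60.00 mm).

layer 94 (z = 14.1 mm)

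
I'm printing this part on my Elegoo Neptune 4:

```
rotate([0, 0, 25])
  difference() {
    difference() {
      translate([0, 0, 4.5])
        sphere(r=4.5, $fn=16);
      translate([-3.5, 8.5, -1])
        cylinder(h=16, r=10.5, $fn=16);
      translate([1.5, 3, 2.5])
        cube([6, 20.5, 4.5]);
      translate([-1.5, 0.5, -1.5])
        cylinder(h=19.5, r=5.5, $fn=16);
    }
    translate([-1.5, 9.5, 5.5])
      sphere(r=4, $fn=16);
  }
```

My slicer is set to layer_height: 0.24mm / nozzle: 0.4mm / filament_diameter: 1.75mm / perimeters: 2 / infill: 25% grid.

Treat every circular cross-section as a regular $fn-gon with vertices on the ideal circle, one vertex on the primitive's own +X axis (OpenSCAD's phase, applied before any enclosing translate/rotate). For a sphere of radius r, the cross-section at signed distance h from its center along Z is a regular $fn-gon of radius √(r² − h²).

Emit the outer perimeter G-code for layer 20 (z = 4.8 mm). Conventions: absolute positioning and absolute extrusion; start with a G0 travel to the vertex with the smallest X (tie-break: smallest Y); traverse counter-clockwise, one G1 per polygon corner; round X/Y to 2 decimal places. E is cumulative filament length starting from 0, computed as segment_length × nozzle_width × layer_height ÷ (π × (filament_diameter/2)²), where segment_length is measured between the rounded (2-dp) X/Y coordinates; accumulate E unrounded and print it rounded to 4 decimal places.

At z = 4.8 mm: the r=4.5 sphere slices to a regular 16-gon of circumradius 4.490 (√(r²−h²) with h=0.3 from center); the cylinder at (-3.5, 8.5): section is a regular 16-gon, circumradius r=10.5; the cube at (1.5, 3) (footprint 6×20.5) is included at this height; the r=5.5 cylinder at (-1.5, 0.5) gives a regular 16-gon of circumradius 5.5 (constant along its height); Subtracting the remaining from the first: starting from the r=4.5 sphere, the r=10.5 cylinder at (-3.5, 8.5) partially overlaps it — only the 38.48 mm² overlap (of its 337.53 mm²) is removed, clipping the outline; the 6×20.5 cube at (1.5, 3) misses the remaining region (no effect); the r=5.5 cylinder at (-1.5, 0.5) partially overlaps it — only the 20.25 mm² overlap (of its 92.61 mm²) is removed, clipping the outline — 1 connected region; the r=4 sphere at (-1.5, 9.5) slices to a regular 16-gon of circumradius 3.938 (√(r²−h²) with h=0.7 from center); After the difference (first − rest): starting from that combined region, the r=4 sphere at (-1.5, 9.5) misses the remaining region (no effect) — 1 connected region; (rotated 25° about Z; rotation is an isometry so areas/perimeters/island counts are preserved). The outline is a single polygon with 11 vertices. Extrusion per mm of travel: 0.4 × 0.24 / (π × 0.875²) = 0.039912. Accumulating E over each segment gives final E = 0.5758.

G0 X2.77 Y-3.43 Z4.80
G1 X3.31 Y-3.03 E0.0268
G1 X4.22 Y-1.54 E0.0965
G1 X4.49 Y0.20 E0.1668
G1 X4.07 Y1.90 E0.2367
G1 X3.18 Y3.12 E0.2969
G1 X3.10 Y2.63 E0.3168
G1 X3.08 Y2.60 E0.3182
G1 X3.41 Y2.14 E0.3408
G1 X3.92 Y0.06 E0.4263
G1 X3.60 Y-2.06 E0.5118
G1 X2.77 Y-3.43 E0.5758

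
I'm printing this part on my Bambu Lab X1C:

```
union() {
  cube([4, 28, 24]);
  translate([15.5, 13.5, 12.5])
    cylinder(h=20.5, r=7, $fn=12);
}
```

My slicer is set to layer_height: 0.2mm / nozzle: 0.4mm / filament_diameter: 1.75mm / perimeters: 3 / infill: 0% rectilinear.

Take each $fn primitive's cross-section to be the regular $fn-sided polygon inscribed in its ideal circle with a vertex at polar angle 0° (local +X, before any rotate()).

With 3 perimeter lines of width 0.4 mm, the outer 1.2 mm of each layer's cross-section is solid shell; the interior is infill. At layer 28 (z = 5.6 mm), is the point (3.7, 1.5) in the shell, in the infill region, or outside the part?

shell

At z = 5.6 mm: the cube (footprint 4×28) is included at this height; the cylinder at (15.5, 13.5) does not reach this height (z outside [12.5, 33]); Taking the union: only the 4×28 cube is present, so the union is just that shape — 1 connected region. Overall, the cross-section is a single solid region. The nearest boundary edge runs (4.00, 0.00)→(4.00, 28.00); distance from the point to it = 0.30 mm. The point is inside the cross-section, 0.30 mm from the nearest boundary — within the 1.2 mm shell band (3 × 0.4).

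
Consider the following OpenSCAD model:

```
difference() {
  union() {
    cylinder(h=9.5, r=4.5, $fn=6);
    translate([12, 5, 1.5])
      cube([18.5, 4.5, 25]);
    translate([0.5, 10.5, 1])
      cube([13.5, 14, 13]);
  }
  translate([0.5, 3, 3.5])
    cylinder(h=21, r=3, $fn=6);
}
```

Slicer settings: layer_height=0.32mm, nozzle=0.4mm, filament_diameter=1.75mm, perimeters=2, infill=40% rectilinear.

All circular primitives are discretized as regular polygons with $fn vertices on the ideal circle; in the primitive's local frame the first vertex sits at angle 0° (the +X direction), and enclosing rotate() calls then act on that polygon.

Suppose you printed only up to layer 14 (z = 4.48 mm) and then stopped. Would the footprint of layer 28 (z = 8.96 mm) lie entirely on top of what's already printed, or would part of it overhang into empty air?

Compare the two slices. At z = 4.48: the r=4.5 cylinder contributes a regular 6-gon of circumradius 4.5 (area = (6/2)·4.500²·sin(360°/6) = 52.61 mm²); the cube at (12, 5) is present — its section is the full 18.5×4.5 rectangle (area 83.25 mm²); the cube at (0.5, 10.5) is present — its section is the full 13.5×14 rectangle (area 189.00 mm²); Combining (union): the 3 present regions are separate (no shared area or edge), so areas and boundary lengths simply add and each stays a separate island — area = 324.86 mm²; the cylinder at (0.5, 3): section is a regular 6-gon, circumradius r=3 (area = (6/2)·3.000²·sin(360°/6) = 23.38 mm²); After the difference (first − rest): starting from that combined region (324.86 mm²), the r=3 cylinder at (0.5, 3) partially overlaps it — only the 15.72 mm² overlap (of its 23.38 mm²) is removed, clipping the outline — area = 309.14 mm². At z = 8.96: the cylinder: section is a regular 6-gon, circumradius r=4.5 (area = (6/2)·4.500²·sin(360°/6) = 52.61 mm²); the 18.5×4.5 cube at (12, 5) contributes its full rectangle (area 83.25 mm²); the 13.5×14 cube at (0.5, 10.5) contributes its full rectangle (area 189.00 mm²); Taking the union: the 3 present regions are separate (no shared area or edge), so areas and boundary lengths simply add and each stays a separate island — area = 324.86 mm²; the r=3 cylinder at (0.5, 3) gives a regular 6-gon of circumradius 3 (constant along its height) (area = (6/2)·3.000²·sin(360°/6) = 23.38 mm²); Taking the first minus the rest: starting from that combined region (324.86 mm²), the r=3 cylinder at (0.5, 3) partially overlaps it — only the 15.72 mm² overlap (of its 23.38 mm²) is removed, clipping the outline — area = 309.14 mm². Checking containment: the cross-section at z = 8.96 is a subset of the cross-section at z = 4.48.

entirely on top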